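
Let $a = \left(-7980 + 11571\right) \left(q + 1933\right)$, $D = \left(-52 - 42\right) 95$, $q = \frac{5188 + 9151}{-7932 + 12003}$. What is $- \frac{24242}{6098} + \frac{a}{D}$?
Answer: $- \frac{761032134112}{972310855} \approx -782.7$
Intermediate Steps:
$q = \frac{14339}{4071} \approx 3.5222$
$D = -8930$ ($D = \left(-94\right) 95 = -8930$)
$a = \frac{9436647654}{1357}$ ($a = \left(-7980 + 11571\right) \left(\frac{14339}{4071} + 1933\right) = 3591 \cdot \frac{7883582}{4071} = \frac{9436647654}{1357} \approx 6.954 \cdot 10^{6}$)
$- \frac{24242}{6098} + \frac{a}{D} = - \frac{24242}{6098} + \frac{9436647654}{1357 \left(-8930\right)} = \left(-24242\right) \frac{1}{6098} + \frac{9436647654}{1357} \left(- \frac{1}{8930}\right) = - \frac{12121}{3049} - \frac{248332833}{318895} = - \frac{761032134112}{972310855}$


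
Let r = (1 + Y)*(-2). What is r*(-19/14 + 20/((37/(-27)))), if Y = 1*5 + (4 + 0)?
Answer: 82630/259 ≈ 319.03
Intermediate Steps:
Y = 9 (Y = 5 + 4 = 9)
r = -20 (r = (1 + 9)*(-2) = 10*(-2) = -20)
r*(-19/14 + 20/((37/(-27)))) = -20*(-19/14 + 20/((37/(-27)))) = -20*(-19*1/14 + 20/((37*(-1/27)))) = -20*(-19/14 + 20/(-37/27)) = -20*(-19/14 + 20*(-27/37)) = -20*(-19/14 - 540/37) = -20*(-8263/518) = 82630/259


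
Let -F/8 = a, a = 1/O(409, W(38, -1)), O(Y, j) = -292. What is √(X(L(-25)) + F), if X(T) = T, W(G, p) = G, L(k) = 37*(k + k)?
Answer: 2*I*√2464626/73 ≈ 43.011*I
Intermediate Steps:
L(k) = 74*k (L(k) = 37*(2*k) = 74*k)
a = -1/292 (a = 1/(-292) = -1/292 ≈ -0.0034247)
F = 2/73 (F = -8*(-1/292) = 2/73 ≈ 0.027397)
√(X(L(-25)) + F) = √(74*(-25) + 2/73) = √(-1850 + 2/73) = √(-135048/73) = 2*I*√2464626/73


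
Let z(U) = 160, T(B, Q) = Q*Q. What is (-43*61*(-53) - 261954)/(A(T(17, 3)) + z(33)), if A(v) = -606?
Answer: 122935/446 ≈ 275.64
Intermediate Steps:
T(B, Q) = Q²
(-43*61*(-53) - 261954)/(A(T(17, 3)) + z(33)) = (-43*61*(-53) - 261954)/(-606 + 160) = (-2623*(-53) - 261954)/(-446) = (139019 - 261954)*(-1/446) = -122935*(-1/446) = 122935/446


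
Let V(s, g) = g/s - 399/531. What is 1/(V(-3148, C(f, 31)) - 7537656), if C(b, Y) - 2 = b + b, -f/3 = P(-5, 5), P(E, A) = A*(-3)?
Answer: -139299/1049988051886 ≈ -1.3267e-7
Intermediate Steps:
P(E, A) = -3*A
f = 45 (f = -(-9)*5 = -3*(-15) = 45)
C(b, Y) = 2 + 2*b (C(b, Y) = 2 + (b + b) = 2 + 2*b)
V(s, g) = -133/177 + g/s (V(s, g) = g/s - 399*1/531 = g/s - 133/177 = -133/177 + g/s)
1/(V(-3148, C(f, 31)) - 7537656) = 1/((-133/177 + (2 + 2*45)/(-3148)) - 7537656) = 1/((-133/177 + (2 + 90)*(-1/3148)) - 7537656) = 1/((-133/177 + 92*(-1/3148)) - 7537656) = 1/((-133/177 - 23/787) - 7537656) = 1/(-108742/139299 - 7537656) = 1/(-1049988051886/139299) = -139299/1049988051886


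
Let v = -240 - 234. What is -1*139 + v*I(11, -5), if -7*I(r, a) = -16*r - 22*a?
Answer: -32257/7 ≈ -4608.1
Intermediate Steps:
I(r, a) = 16*r/7 + 22*a/7 (I(r, a) = -(-16*r - 22*a)/7 = -(-22*a - 16*r)/7 = 16*r/7 + 22*a/7)
v = -474
-1*139 + v*I(11, -5) = -1*139 - 474*((16/7)*11 + (22/7)*(-5)) = -139 - 474*(176/7 - 110/7) = -139 - 474*66/7 = -139 - 31284/7 = -32257/7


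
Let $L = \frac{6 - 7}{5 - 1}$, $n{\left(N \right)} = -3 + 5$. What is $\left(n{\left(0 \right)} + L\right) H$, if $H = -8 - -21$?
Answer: $\frac{91}{4} \approx 22.75$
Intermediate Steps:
$H = 13$ ($H = -8 + 21 = 13$)
$n{\left(N \right)} = 2$
$L = - \frac{1}{4} \approx -0.25$
$\left(n{\left(0 \right)} + L\right) H = \left(2 - \frac{1}{4}\right) 13 = \frac{7}{4} \cdot 13 = \frac{91}{4}$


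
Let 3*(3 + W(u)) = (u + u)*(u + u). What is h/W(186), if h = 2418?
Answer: 806/15375 ≈ 0.052423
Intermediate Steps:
W(u) = -3 + 4*u²/3 (W(u) = -3 + ((u + u)*(u + u))/3 = -3 + ((2*u)*(2*u))/3 = -3 + (4*u²)/3 = -3 + 4*u²/3)
h/W(186) = 2418/(-3 + (4/3)*186²) = 2418/(-3 + (4/3)*34596) = 2418/(-3 + 46128) = 2418/46125 = 2418*(1/46125) = 806/15375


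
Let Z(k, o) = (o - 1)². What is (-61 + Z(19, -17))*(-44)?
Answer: -11572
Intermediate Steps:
Z(k, o) = (-1 + o)²
(-61 + Z(19, -17))*(-44) = (-61 + (-1 - 17)²)*(-44) = (-61 + (-18)²)*(-44) = (-61 + 324)*(-44) = 263*(-44) = -11572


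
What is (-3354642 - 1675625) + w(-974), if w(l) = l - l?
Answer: -5030267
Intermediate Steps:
w(l) = 0
(-3354642 - 1675625) + w(-974) = (-3354642 - 1675625) + 0 = -5030267 + 0 = -5030267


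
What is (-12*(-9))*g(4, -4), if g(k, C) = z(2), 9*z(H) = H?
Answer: 24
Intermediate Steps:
z(H) = H/9
g(k, C) = 2/9 (g(k, C) = (1/9)*2 = 2/9)
(-12*(-9))*g(4, -4) = -12*(-9)*(2/9) = 108*(2/9) = 24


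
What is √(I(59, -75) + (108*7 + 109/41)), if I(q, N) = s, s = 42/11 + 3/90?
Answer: √139585776330/13530 ≈ 27.614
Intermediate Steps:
s = 1271/330 (s = 42*(1/11) + 3*(1/90) = 42/11 + 1/30 = 1271/330 ≈ 3.8515)
I(q, N) = 1271/330
√(I(59, -75) + (108*7 + 109/41)) = √(1271/330 + (108*7 + 109/41)) = √(1271/330 + (756 + 109*(1/41))) = √(1271/330 + (756 + 109/41)) = √(1271/330 + 31105/41) = √(10316761/13530) = √139585776330/13530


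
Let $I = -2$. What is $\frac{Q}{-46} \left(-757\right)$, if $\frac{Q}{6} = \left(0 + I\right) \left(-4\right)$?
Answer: $\frac{18168}{23} \approx 789.91$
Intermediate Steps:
$Q = 48$ ($Q = 6 \left(0 - 2\right) \left(-4\right) = 6 \left(\left(-2\right) \left(-4\right)\right) = 6 \cdot 8 = 48$)
$\frac{Q}{-46} \left(-757\right) = \frac{48}{-46} \left(-757\right) = 48 \left(- \frac{1}{46}\right) \left(-757\right) = \left(- \frac{24}{23}\right) \left(-757\right) = \frac{18168}{23}$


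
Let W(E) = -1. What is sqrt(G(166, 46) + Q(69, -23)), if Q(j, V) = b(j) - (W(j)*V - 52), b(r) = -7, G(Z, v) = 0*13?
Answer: sqrt(22) ≈ 4.6904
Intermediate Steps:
G(Z, v) = 0
Q(j, V) = 45 + V (Q(j, V) = -7 - (-V - 52) = -7 - (-52 - V) = -7 + (52 + V) = 45 + V)
sqrt(G(166, 46) + Q(69, -23)) = sqrt(0 + (45 - 23)) = sqrt(0 + 22) = sqrt(22)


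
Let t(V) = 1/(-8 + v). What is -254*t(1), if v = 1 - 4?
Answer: 254/11 ≈ 23.091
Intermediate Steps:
v = -3
t(V) = -1/11 (t(V) = 1/(-8 - 3) = 1/(-11) = -1/11)
-254*t(1) = -254*(-1/11) = 254/11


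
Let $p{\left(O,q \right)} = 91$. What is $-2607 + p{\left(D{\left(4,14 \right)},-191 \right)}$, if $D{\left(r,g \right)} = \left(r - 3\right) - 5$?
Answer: $-2516$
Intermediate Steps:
$D{\left(r,g \right)} = -8 + r$ ($D{\left(r,g \right)} = \left(-3 + r\right) - 5 = -8 + r$)
$-2607 + p{\left(D{\left(4,14 \right)},-191 \right)} = -2607 + 91 = -2516$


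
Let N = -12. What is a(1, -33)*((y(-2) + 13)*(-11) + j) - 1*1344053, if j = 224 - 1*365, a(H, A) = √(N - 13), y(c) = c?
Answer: -1344053 - 1310*I ≈ -1.3441e+6 - 1310.0*I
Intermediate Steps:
a(H, A) = 5*I (a(H, A) = √(-12 - 13) = √(-25) = 5*I)
j = -141 (j = 224 - 365 = -141)
a(1, -33)*((y(-2) + 13)*(-11) + j) - 1*1344053 = (5*I)*((-2 + 13)*(-11) - 141) - 1*1344053 = (5*I)*(11*(-11) - 141) - 1344053 = (5*I)*(-121 - 141) - 1344053 = (5*I)*(-262) - 1344053 = -1310*I - 1344053 = -1344053 - 1310*I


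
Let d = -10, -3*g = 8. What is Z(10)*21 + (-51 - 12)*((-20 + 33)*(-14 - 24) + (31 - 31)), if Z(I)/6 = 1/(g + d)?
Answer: 591129/19 ≈ 31112.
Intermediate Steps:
g = -8/3 (g = -⅓*8 = -8/3 ≈ -2.6667)
Z(I) = -9/19 (Z(I) = 6/(-8/3 - 10) = 6/(-38/3) = 6*(-3/38) = -9/19)
Z(10)*21 + (-51 - 12)*((-20 + 33)*(-14 - 24) + (31 - 31)) = -9/19*21 + (-51 - 12)*((-20 + 33)*(-14 - 24) + (31 - 31)) = -189/19 - 63*(13*(-38) + 0) = -189/19 - 63*(-494 + 0) = -189/19 - 63*(-494) = -189/19 + 31122 = 591129/19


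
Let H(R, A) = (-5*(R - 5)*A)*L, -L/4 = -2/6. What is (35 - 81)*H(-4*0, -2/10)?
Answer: 920/3 ≈ 306.67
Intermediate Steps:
L = 4/3 (L = -(-8)/6 = -4*(-⅓) = 4/3 ≈ 1.3333)
H(R, A) = -20*A*(-5 + R)/3 (H(R, A) = -5*(R - 5)*A*(4/3) = -5*(-5 + R)*A*(4/3) = -5*A*(-5 + R)*(4/3) = -20*A*(-5 + R)/3)
(35 - 81)*H(-4*0, -2/10) = (35 - 81)*(20*(-2/10)*(5 - (-4)*0)/3) = -920*(-2*⅒)*(5 - 1*0)/3 = -920*(-1)*(5 + 0)/(3*5) = -920*(-1)*5/(3*5) = -46*(-20/3) = 920/3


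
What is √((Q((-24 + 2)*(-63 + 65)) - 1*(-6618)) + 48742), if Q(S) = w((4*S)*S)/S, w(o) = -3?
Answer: √26794273/22 ≈ 235.29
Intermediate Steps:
Q(S) = -3/S
√((Q((-24 + 2)*(-63 + 65)) - 1*(-6618)) + 48742) = √((-3*1/((-63 + 65)*(-24 + 2)) - 1*(-6618)) + 48742) = √((-3/((-22*2)) + 6618) + 48742) = √((-3/(-44) + 6618) + 48742) = √((-3*(-1/44) + 6618) + 48742) = √((3/44 + 6618) + 48742) = √(291195/44 + 48742) = √(2435843/44) = √26794273/22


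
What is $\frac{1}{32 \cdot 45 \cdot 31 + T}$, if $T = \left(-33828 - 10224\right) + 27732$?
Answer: $\frac{1}{28320} \approx 3.5311 \cdot 10^{-5}$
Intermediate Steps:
$T = -16320$ ($T = -44052 + 27732 = -16320$)
$\frac{1}{32 \cdot 45 \cdot 31 + T} = \frac{1}{32 \cdot 45 \cdot 31 - 16320} = \frac{1}{1440 \cdot 31 - 16320} = \frac{1}{44640 - 16320} = \frac{1}{28320}$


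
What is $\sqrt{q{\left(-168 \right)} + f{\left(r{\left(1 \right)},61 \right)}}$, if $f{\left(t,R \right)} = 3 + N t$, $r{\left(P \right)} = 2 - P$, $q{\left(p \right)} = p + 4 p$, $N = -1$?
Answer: $i \sqrt{838} \approx 28.948 i$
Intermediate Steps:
$q{\left(p \right)} = 5 p$
$f{\left(t,R \right)} = 3 - t$
$\sqrt{q{\left(-168 \right)} + f{\left(r{\left(1 \right)},61 \right)}} = \sqrt{5 \left(-168\right) + \left(3 - \left(2 - 1\right)\right)} = \sqrt{-840 + \left(3 - \left(2 - 1\right)\right)} = \sqrt{-840 + \left(3 - 1\right)} = \sqrt{-840 + 2} = \sqrt{-838} = i \sqrt{838}$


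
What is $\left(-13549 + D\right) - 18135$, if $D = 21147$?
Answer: $-10537$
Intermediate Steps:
$\left(-13549 + D\right) - 18135 = \left(-13549 + 21147\right) - 18135 = 7598 - 18135 = -10537$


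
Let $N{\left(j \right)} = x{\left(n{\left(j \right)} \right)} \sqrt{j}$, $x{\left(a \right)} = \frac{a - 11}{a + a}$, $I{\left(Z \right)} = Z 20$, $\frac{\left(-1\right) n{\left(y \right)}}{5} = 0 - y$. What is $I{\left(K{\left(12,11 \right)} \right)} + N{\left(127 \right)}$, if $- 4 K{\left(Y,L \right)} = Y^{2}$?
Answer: $-720 + \frac{312 \sqrt{127}}{635} \approx -714.46$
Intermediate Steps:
$n{\left(y \right)} = 5 y$ ($n{\left(y \right)} = - 5 \left(0 - y\right) = - 5 \left(- y\right) = 5 y$)
$K{\left(Y,L \right)} = - \frac{Y^{2}}{4}$
$I{\left(Z \right)} = 20 Z$
$x{\left(a \right)} = \frac{-11 + a}{2 a}$
$N{\left(j \right)} = \frac{-11 + 5 j}{10 \sqrt{j}}$ ($N{\left(j \right)} = \frac{-11 + 5 j}{2 \cdot 5 j} \sqrt{j} = \frac{\frac{1}{5 j} \left(-11 + 5 j\right)}{2} \sqrt{j} = \frac{-11 + 5 j}{10 j} \sqrt{j} = \frac{-11 + 5 j}{10 \sqrt{j}}$)
$I{\left(K{\left(12,11 \right)} \right)} + N{\left(127 \right)} = 20 \left(- \frac{12^{2}}{4}\right) + \frac{-11 + 5 \cdot 127}{10 \sqrt{127}} = 20 \left(\left(- \frac{1}{4}\right) 144\right) + \frac{\frac{\sqrt{127}}{127} \left(-11 + 635\right)}{10} = 20 \left(-36\right) + \frac{1}{10} \frac{\sqrt{127}}{127} \cdot 624 = -720 + \frac{312 \sqrt{127}}{635}$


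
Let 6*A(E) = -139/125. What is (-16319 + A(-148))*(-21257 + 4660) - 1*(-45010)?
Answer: 203170896733/750 ≈ 2.7089e+8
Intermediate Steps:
A(E) = -139/750 (A(E) = (-139/125)/6 = (-139*1/125)/6 = (⅙)*(-139/125) = -139/750)
(-16319 + A(-148))*(-21257 + 4660) - 1*(-45010) = (-16319 - 139/750)*(-21257 + 4660) - 1*(-45010) = -12239389/750*(-16597) + 45010 = 203137139233/750 + 45010 = 203170896733/750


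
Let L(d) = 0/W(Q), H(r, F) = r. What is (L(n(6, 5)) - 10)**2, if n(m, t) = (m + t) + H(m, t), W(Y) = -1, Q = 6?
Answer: 100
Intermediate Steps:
n(m, t) = t + 2*m (n(m, t) = (m + t) + m = t + 2*m)
L(d) = 0 (L(d) = 0/(-1) = 0*(-1) = 0)
(L(n(6, 5)) - 10)**2 = (0 - 10)**2 = (-10)**2 = 100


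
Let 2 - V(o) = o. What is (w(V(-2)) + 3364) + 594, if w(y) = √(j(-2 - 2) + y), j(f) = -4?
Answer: 3958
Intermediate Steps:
V(o) = 2 - o
w(y) = √(-4 + y)
(w(V(-2)) + 3364) + 594 = (√(-4 + (2 - 1*(-2))) + 3364) + 594 = (√(-4 + (2 + 2)) + 3364) + 594 = (√(-4 + 4) + 3364) + 594 = (√0 + 3364) + 594 = (0 + 3364) + 594 = 3364 + 594 = 3958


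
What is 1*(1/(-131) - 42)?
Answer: -5503/131 ≈ -42.008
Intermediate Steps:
1*(1/(-131) - 42) = 1*(-1/131 - 42) = 1*(-5503/131) = -5503/131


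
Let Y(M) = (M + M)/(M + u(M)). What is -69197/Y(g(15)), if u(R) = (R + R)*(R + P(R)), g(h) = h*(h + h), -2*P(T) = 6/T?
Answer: -2337959039/75 ≈ -3.1173e+7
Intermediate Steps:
P(T) = -3/T
g(h) = 2*h**2 (g(h) = h*(2*h) = 2*h**2)
u(R) = 2*R*(R - 3/R) (u(R) = (R + R)*(R - 3/R) = (2*R)*(R - 3/R) = 2*R*(R - 3/R))
Y(M) = 2*M/(-6 + M + 2*M**2) (Y(M) = (M + M)/(M + (-6 + 2*M**2)) = (2*M)/(-6 + M + 2*M**2) = 2*M/(-6 + M + 2*M**2))
-69197/Y(g(15)) = -69197/(2*(2*15**2)/(-6 + 2*15**2 + 2*(2*15**2)**2)) = -69197/(2*(2*225)/(-6 + 2*225 + 2*(2*225)**2)) = -69197/(2*450/(-6 + 450 + 2*450**2)) = -69197/(2*450/(-6 + 450 + 2*202500)) = -69197/(2*450/(-6 + 450 + 405000)) = -69197/(2*450/405444) = -69197/(2*450*(1/405444)) = -69197/75/33787 = -69197*33787/75 = -2337959039/75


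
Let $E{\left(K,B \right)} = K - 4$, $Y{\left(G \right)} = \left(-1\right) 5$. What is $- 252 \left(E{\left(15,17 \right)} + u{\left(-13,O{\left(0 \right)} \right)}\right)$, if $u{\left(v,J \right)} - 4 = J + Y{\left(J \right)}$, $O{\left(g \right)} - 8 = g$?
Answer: $-4536$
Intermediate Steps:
$Y{\left(G \right)} = -5$
$O{\left(g \right)} = 8 + g$
$u{\left(v,J \right)} = -1 + J$ ($u{\left(v,J \right)} = 4 + \left(J - 5\right) = 4 + \left(-5 + J\right) = -1 + J$)
$E{\left(K,B \right)} = -4 + K$
$- 252 \left(E{\left(15,17 \right)} + u{\left(-13,O{\left(0 \right)} \right)}\right) = - 252 \left(\left(-4 + 15\right) + \left(-1 + \left(8 + 0\right)\right)\right) = - 252 \left(11 + \left(-1 + 8\right)\right) = - 252 \left(11 + 7\right) = \left(-252\right) 18 = -4536$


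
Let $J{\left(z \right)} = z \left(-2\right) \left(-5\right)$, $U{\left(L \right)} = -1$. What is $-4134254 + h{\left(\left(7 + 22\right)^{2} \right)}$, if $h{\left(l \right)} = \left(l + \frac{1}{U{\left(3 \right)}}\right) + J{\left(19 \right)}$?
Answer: $-4133224$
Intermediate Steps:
$J{\left(z \right)} = 10 z$ ($J{\left(z \right)} = - 2 z \left(-5\right) = 10 z$)
$h{\left(l \right)} = 189 + l$ ($h{\left(l \right)} = \left(l + \frac{1}{-1}\right) + 10 \cdot 19 = \left(l - 1\right) + 190 = \left(-1 + l\right) + 190 = 189 + l$)
$-4134254 + h{\left(\left(7 + 22\right)^{2} \right)} = -4134254 + \left(189 + \left(7 + 22\right)^{2}\right) = -4134254 + \left(189 + 29^{2}\right) = -4134254 + \left(189 + 841\right) = -4134254 + 1030 = -4133224$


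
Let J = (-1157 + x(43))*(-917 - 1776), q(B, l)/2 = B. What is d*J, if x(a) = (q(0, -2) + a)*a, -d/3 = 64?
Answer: 357802752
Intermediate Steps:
d = -192 (d = -3*64 = -192)
q(B, l) = 2*B
x(a) = a² (x(a) = (2*0 + a)*a = (0 + a)*a = a*a = a²)
J = -1863556 (J = (-1157 + 43²)*(-917 - 1776) = (-1157 + 1849)*(-2693) = 692*(-2693) = -1863556)
d*J = -192*(-1863556) = 357802752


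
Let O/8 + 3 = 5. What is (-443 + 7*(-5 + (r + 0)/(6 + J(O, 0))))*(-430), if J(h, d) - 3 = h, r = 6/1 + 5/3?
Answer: 3069254/15 ≈ 2.0462e+5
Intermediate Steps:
O = 16 (O = -24 + 8*5 = -24 + 40 = 16)
r = 23/3 (r = 6*1 + 5*(⅓) = 6 + 5/3 = 23/3 ≈ 7.6667)
J(h, d) = 3 + h
(-443 + 7*(-5 + (r + 0)/(6 + J(O, 0))))*(-430) = (-443 + 7*(-5 + (23/3 + 0)/(6 + (3 + 16))))*(-430) = (-443 + 7*(-5 + 23/(3*(6 + 19))))*(-430) = (-443 + 7*(-5 + (23/3)/25))*(-430) = (-443 + 7*(-5 + (23/3)*(1/25)))*(-430) = (-443 + 7*(-5 + 23/75))*(-430) = (-443 + 7*(-352/75))*(-430) = (-443 - 2464/75)*(-430) = -35689/75*(-430) = 3069254/15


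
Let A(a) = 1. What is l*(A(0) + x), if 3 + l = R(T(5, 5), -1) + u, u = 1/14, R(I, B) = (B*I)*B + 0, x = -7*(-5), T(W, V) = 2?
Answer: -234/7 ≈ -33.429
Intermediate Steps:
x = 35
R(I, B) = I*B² (R(I, B) = I*B² + 0 = I*B²)
u = 1/14 ≈ 0.071429
l = -13/14 (l = -3 + (2*(-1)² + 1/14) = -3 + (2*1 + 1/14) = -3 + (2 + 1/14) = -3 + 29/14 = -13/14 ≈ -0.92857)
l*(A(0) + x) = -13*(1 + 35)/14 = -13/14*36 = -234/7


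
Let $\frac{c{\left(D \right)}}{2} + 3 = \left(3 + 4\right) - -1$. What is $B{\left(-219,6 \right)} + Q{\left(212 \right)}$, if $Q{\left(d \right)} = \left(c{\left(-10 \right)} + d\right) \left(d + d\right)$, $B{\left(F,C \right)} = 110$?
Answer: $94238$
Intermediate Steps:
$c{\left(D \right)} = 10$ ($c{\left(D \right)} = -6 + 2 \left(\left(3 + 4\right) - -1\right) = -6 + 2 \left(7 + 1\right) = -6 + 2 \cdot 8 = -6 + 16 = 10$)
$Q{\left(d \right)} = 2 d \left(10 + d\right)$ ($Q{\left(d \right)} = \left(10 + d\right) \left(d + d\right) = \left(10 + d\right) 2 d = 2 d \left(10 + d\right)$)
$B{\left(-219,6 \right)} + Q{\left(212 \right)} = 110 + 2 \cdot 212 \left(10 + 212\right) = 110 + 2 \cdot 212 \cdot 222 = 110 + 94128 = 94238$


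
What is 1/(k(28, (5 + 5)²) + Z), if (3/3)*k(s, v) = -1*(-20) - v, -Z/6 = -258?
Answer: 1/1468 ≈ 0.00068120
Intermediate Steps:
Z = 1548 (Z = -6*(-258) = 1548)
k(s, v) = 20 - v (k(s, v) = -1*(-20) - v = 20 - v)
1/(k(28, (5 + 5)²) + Z) = 1/((20 - (5 + 5)²) + 1548) = 1/((20 - 1*10²) + 1548) = 1/((20 - 1*100) + 1548) = 1/((20 - 100) + 1548) = 1/(-80 + 1548) = 1/1468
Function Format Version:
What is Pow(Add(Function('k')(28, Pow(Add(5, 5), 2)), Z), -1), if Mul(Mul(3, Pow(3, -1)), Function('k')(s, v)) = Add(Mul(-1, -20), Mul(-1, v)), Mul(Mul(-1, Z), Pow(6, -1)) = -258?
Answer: Rational(1, 1468) ≈ 0.00068120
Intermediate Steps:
Z = 1548 (Z = Mul(-6, -258) = 1548)
Function('k')(s, v) = Add(20, Mul(-1, v)) (Function('k')(s, v) = Add(Mul(-1, -20), Mul(-1, v)) = Add(20, Mul(-1, v)))
Pow(Add(Function('k')(28, Pow(Add(5, 5), 2)), Z), -1) = Pow(Add(Add(20, Mul(-1, Pow(Add(5, 5), 2))), 1548), -1) = Pow(Add(Add(20, Mul(-1, Pow(10, 2))), 1548), -1) = Pow(Add(Add(20, Mul(-1, 100)), 1548), -1) = Pow(Add(Add(20, -100), 1548), -1) = Pow(Add(-80, 1548), -1) = Pow(1468, -1) = Rational(1, 1468)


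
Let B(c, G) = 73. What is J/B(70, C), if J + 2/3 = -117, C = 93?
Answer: -353/219 ≈ -1.6119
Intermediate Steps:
J = -353/3 (J = -⅔ - 117 = -353/3 ≈ -117.67)
J/B(70, C) = -353/3/73 = -353/3*1/73 = -353/219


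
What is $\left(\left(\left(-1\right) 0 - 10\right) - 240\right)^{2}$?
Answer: $62500$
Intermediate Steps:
$\left(\left(\left(-1\right) 0 - 10\right) - 240\right)^{2} = \left(\left(0 - 10\right) - 240\right)^{2} = \left(-10 - 240\right)^{2} = \left(-250\right)^{2} = 62500$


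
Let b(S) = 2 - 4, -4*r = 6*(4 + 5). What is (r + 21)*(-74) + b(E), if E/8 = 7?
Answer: -557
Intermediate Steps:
E = 56 (E = 8*7 = 56)
r = -27/2 (r = -3*(4 + 5)/2 = -3*9/2 = -¼*54 = -27/2 ≈ -13.500)
b(S) = -2
(r + 21)*(-74) + b(E) = (-27/2 + 21)*(-74) - 2 = (15/2)*(-74) - 2 = -555 - 2 = -557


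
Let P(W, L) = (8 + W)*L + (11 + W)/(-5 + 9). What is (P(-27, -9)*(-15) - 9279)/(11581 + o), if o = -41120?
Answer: 11784/29539 ≈ 0.39893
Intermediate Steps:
P(W, L) = 11/4 + W/4 + L*(8 + W) (P(W, L) = L*(8 + W) + (11 + W)/4 = L*(8 + W) + (11 + W)*(¼) = L*(8 + W) + (11/4 + W/4) = 11/4 + W/4 + L*(8 + W))
(P(-27, -9)*(-15) - 9279)/(11581 + o) = ((11/4 + 8*(-9) + (¼)*(-27) - 9*(-27))*(-15) - 9279)/(11581 - 41120) = ((11/4 - 72 - 27/4 + 243)*(-15) - 9279)/(-29539) = (167*(-15) - 9279)*(-1/29539) = (-2505 - 9279)*(-1/29539) = -11784*(-1/29539) = 11784/29539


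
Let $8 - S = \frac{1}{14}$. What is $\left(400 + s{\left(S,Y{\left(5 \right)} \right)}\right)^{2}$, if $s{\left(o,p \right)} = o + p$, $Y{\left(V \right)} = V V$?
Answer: $\frac{36735721}{196} \approx 1.8743 \cdot 10^{5}$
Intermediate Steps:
$Y{\left(V \right)} = V^{2}$
$S = \frac{111}{14}$ ($S = 8 - \frac{1}{14} = \frac{111}{14} \approx 7.9286$)
$\left(400 + s{\left(S,Y{\left(5 \right)} \right)}\right)^{2} = \left(400 + \left(\frac{111}{14} + 5^{2}\right)\right)^{2} = \left(400 + \left(\frac{111}{14} + 25\right)\right)^{2} = \left(400 + \frac{461}{14}\right)^{2} = \left(\frac{6061}{14}\right)^{2} = \frac{36735721}{196}$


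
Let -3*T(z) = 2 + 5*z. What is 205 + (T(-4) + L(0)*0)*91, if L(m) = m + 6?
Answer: 751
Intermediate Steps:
L(m) = 6 + m
T(z) = -2/3 - 5*z/3 (T(z) = -(2 + 5*z)/3 = -2/3 - 5*z/3)
205 + (T(-4) + L(0)*0)*91 = 205 + ((-2/3 - 5/3*(-4)) + (6 + 0)*0)*91 = 205 + ((-2/3 + 20/3) + 6*0)*91 = 205 + (6 + 0)*91 = 205 + 6*91 = 205 + 546 = 751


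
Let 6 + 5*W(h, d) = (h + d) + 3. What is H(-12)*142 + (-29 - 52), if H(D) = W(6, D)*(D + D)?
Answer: 30267/5 ≈ 6053.4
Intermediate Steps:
W(h, d) = -⅗ + d/5 + h/5 (W(h, d) = -6/5 + ((h + d) + 3)/5 = -6/5 + ((d + h) + 3)/5 = -6/5 + (3 + d + h)/5 = -6/5 + (⅗ + d/5 + h/5) = -⅗ + d/5 + h/5)
H(D) = 2*D*(⅗ + D/5) (H(D) = (-⅗ + D/5 + (⅕)*6)*(D + D) = (-⅗ + D/5 + 6/5)*(2*D) = (⅗ + D/5)*(2*D) = 2*D*(⅗ + D/5))
H(-12)*142 + (-29 - 52) = ((⅖)*(-12)*(3 - 12))*142 + (-29 - 52) = ((⅖)*(-12)*(-9))*142 - 81 = (216/5)*142 - 81 = 30672/5 - 81 = 30267/5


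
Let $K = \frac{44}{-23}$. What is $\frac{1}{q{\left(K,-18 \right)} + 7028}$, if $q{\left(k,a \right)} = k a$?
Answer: $\frac{23}{162436} \approx 0.00014159$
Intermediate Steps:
$K = - \frac{44}{23}$ ($K = 44 \left(- \frac{1}{23}\right) = - \frac{44}{23} \approx -1.913$)
$q{\left(k,a \right)} = a k$
$\frac{1}{q{\left(K,-18 \right)} + 7028} = \frac{1}{\left(-18\right) \left(- \frac{44}{23}\right) + 7028} = \frac{1}{\frac{792}{23} + 7028} = \frac{1}{\frac{162436}{23}} = \frac{23}{162436}$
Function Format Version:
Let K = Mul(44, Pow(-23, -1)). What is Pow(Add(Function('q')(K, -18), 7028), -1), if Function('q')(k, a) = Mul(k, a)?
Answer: Rational(23, 162436) ≈ 0.00014159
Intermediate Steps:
K = Rational(-44, 23) (K = Mul(44, Rational(-1, 23)) = Rational(-44, 23) ≈ -1.9130)
Function('q')(k, a) = Mul(a, k)
Pow(Add(Function('q')(K, -18), 7028), -1) = Pow(Add(Mul(-18, Rational(-44, 23)), 7028), -1) = Pow(Add(Rational(792, 23), 7028), -1) = Pow(Rational(162436, 23), -1) = Rational(23, 162436)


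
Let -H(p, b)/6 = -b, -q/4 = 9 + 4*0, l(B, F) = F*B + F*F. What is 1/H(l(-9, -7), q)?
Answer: -1/216 ≈ -0.0046296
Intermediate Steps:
l(B, F) = F² + B*F (l(B, F) = B*F + F² = F² + B*F)
q = -36 (q = -4*(9 + 4*0) = -4*(9 + 0) = -4*9 = -36)
H(p, b) = 6*b (H(p, b) = -(-6)*b = 6*b)
1/H(l(-9, -7), q) = 1/(6*(-36)) = 1/(-216) = -1/216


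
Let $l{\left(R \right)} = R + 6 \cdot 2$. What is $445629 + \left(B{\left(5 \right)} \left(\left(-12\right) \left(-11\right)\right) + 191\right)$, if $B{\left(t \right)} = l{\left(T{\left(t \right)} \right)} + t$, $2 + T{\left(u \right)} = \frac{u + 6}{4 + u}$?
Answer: $\frac{1343884}{3} \approx 4.4796 \cdot 10^{5}$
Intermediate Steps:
$T{\left(u \right)} = -2 + \frac{6 + u}{4 + u}$ ($T{\left(u \right)} = -2 + \frac{u + 6}{4 + u} = -2 + \frac{6 + u}{4 + u}$)
$l{\left(R \right)} = 12 + R$ ($l{\left(R \right)} = R + 12 = 12 + R$)
$B{\left(t \right)} = 12 + t + \frac{-2 - t}{4 + t}$ ($B{\left(t \right)} = \left(12 + \frac{-2 - t}{4 + t}\right) + t = 12 + t + \frac{-2 - t}{4 + t}$)
$445629 + \left(B{\left(5 \right)} \left(\left(-12\right) \left(-11\right)\right) + 191\right) = 445629 + \left(\frac{46 + 5^{2} + 15 \cdot 5}{4 + 5} \left(\left(-12\right) \left(-11\right)\right) + 191\right) = 445629 + \left(\frac{46 + 25 + 75}{9} \cdot 132 + 191\right) = 445629 + \left(\frac{1}{9} \cdot 146 \cdot 132 + 191\right) = 445629 + \left(\frac{146}{9} \cdot 132 + 191\right) = 445629 + \left(\frac{6424}{3} + 191\right) = 445629 + \frac{6997}{3} = \frac{1343884}{3}$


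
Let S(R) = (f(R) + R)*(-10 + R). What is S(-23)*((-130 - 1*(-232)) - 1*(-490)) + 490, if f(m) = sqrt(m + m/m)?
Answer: 449818 - 19536*I*sqrt(22) ≈ 4.4982e+5 - 91632.0*I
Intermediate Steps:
f(m) = sqrt(1 + m) (f(m) = sqrt(m + 1) = sqrt(1 + m))
S(R) = (-10 + R)*(R + sqrt(1 + R)) (S(R) = (sqrt(1 + R) + R)*(-10 + R) = (R + sqrt(1 + R))*(-10 + R) = (-10 + R)*(R + sqrt(1 + R)))
S(-23)*((-130 - 1*(-232)) - 1*(-490)) + 490 = ((-23)**2 - 10*(-23) - 10*sqrt(1 - 23) - 23*sqrt(1 - 23))*((-130 - 1*(-232)) - 1*(-490)) + 490 = (529 + 230 - 10*I*sqrt(22) - 23*I*sqrt(22))*((-130 + 232) + 490) + 490 = (529 + 230 - 10*I*sqrt(22) - 23*I*sqrt(22))*(102 + 490) + 490 = (529 + 230 - 10*I*sqrt(22) - 23*I*sqrt(22))*592 + 490 = (759 - 33*I*sqrt(22))*592 + 490 = (449328 - 19536*I*sqrt(22)) + 490 = 449818 - 19536*I*sqrt(22)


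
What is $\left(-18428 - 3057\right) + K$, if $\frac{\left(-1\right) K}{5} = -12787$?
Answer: $42450$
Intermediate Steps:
$K = 63935$ ($K = \left(-5\right) \left(-12787\right) = 63935$)
$\left(-18428 - 3057\right) + K = \left(-18428 - 3057\right) + 63935 = -21485 + 63935 = 42450$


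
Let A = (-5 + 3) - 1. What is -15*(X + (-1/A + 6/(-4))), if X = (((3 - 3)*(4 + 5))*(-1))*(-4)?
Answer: 35/2 ≈ 17.500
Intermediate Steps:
X = 0 (X = ((0*9)*(-1))*(-4) = (0*(-1))*(-4) = 0*(-4) = 0)
A = -3 (A = -2 - 1 = -3)
-15*(X + (-1/A + 6/(-4))) = -15*(0 + (-1/(-3) + 6/(-4))) = -15*(0 + (-1*(-1/3) + 6*(-1/4))) = -15*(0 + (1/3 - 3/2)) = -15*(0 - 7/6) = -15*(-7/6) = 35/2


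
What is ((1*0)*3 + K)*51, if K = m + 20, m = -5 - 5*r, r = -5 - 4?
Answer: 3060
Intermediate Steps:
r = -9
m = 40 (m = -5 - 5*(-9) = -5 + 45 = 40)
K = 60 (K = 40 + 20 = 60)
((1*0)*3 + K)*51 = ((1*0)*3 + 60)*51 = (0*3 + 60)*51 = (0 + 60)*51 = 60*51 = 3060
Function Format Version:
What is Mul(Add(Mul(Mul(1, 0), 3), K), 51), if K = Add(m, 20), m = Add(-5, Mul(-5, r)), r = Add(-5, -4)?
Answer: 3060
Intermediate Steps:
r = -9
m = 40 (m = Add(-5, Mul(-5, -9)) = Add(-5, 45) = 40)
K = 60 (K = Add(40, 20) = 60)
Mul(Add(Mul(Mul(1, 0), 3), K), 51) = Mul(Add(Mul(Mul(1, 0), 3), 60), 51) = Mul(Add(Mul(0, 3), 60), 51) = Mul(Add(0, 60), 51) = Mul(60, 51) = 3060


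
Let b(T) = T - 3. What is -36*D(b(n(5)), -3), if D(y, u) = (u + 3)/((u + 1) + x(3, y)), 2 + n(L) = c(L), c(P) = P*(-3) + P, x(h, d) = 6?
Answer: 0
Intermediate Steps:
c(P) = -2*P (c(P) = -3*P + P = -2*P)
n(L) = -2 - 2*L
b(T) = -3 + T
D(y, u) = (3 + u)/(7 + u) (D(y, u) = (u + 3)/((u + 1) + 6) = (3 + u)/((1 + u) + 6) = (3 + u)/(7 + u))
-36*D(b(n(5)), -3) = -36*(3 - 3)/(7 - 3) = -36*0/4 = -9*0 = -36*0 = 0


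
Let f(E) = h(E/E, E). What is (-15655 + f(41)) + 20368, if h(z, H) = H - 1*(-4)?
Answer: 4758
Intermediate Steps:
h(z, H) = 4 + H (h(z, H) = H + 4 = 4 + H)
f(E) = 4 + E
(-15655 + f(41)) + 20368 = (-15655 + (4 + 41)) + 20368 = (-15655 + 45) + 20368 = -15610 + 20368 = 4758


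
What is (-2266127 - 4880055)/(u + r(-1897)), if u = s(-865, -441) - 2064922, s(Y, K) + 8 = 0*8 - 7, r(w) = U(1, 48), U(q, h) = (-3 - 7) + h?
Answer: 7146182/2064899 ≈ 3.4608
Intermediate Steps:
U(q, h) = -10 + h
r(w) = 38 (r(w) = -10 + 48 = 38)
s(Y, K) = -15 (s(Y, K) = -8 + (0*8 - 7) = -8 + (0 - 7) = -8 - 7 = -15)
u = -2064937 (u = -15 - 2064922 = -2064937)
(-2266127 - 4880055)/(u + r(-1897)) = (-2266127 - 4880055)/(-2064937 + 38) = -7146182/(-2064899) = -7146182*(-1/2064899) = 7146182/2064899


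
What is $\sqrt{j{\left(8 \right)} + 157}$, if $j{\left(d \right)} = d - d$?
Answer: $\sqrt{157} \approx 12.53$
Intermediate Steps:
$j{\left(d \right)} = 0$
$\sqrt{j{\left(8 \right)} + 157} = \sqrt{0 + 157} = \sqrt{157}$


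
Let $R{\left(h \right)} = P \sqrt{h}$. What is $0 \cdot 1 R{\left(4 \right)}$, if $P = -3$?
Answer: $0$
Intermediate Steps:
$R{\left(h \right)} = - 3 \sqrt{h}$
$0 \cdot 1 R{\left(4 \right)} = 0 \cdot 1 \left(- 3 \sqrt{4}\right) = 0 \left(\left(-3\right) 2\right) = 0 \left(-6\right) = 0$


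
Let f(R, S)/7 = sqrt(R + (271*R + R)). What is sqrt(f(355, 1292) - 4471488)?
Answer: sqrt(-4471488 + 7*sqrt(96915)) ≈ 2114.1*I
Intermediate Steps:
f(R, S) = 7*sqrt(273)*sqrt(R) (f(R, S) = 7*sqrt(R + (271*R + R)) = 7*sqrt(R + 272*R) = 7*sqrt(273*R) = 7*(sqrt(273)*sqrt(R)) = 7*sqrt(273)*sqrt(R))
sqrt(f(355, 1292) - 4471488) = sqrt(7*sqrt(273)*sqrt(355) - 4471488) = sqrt(7*sqrt(96915) - 4471488) = sqrt(-4471488 + 7*sqrt(96915))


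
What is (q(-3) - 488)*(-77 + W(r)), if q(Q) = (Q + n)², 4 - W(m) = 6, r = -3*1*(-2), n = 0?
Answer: 37841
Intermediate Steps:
r = 6 (r = -3*(-2) = 6)
W(m) = -2 (W(m) = 4 - 1*6 = 4 - 6 = -2)
q(Q) = Q² (q(Q) = (Q + 0)² = Q²)
(q(-3) - 488)*(-77 + W(r)) = ((-3)² - 488)*(-77 - 2) = (9 - 488)*(-79) = -479*(-79) = 37841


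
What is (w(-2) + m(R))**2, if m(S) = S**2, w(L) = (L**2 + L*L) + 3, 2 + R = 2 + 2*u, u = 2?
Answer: 729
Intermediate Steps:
R = 4 (R = -2 + (2 + 2*2) = -2 + (2 + 4) = -2 + 6 = 4)
w(L) = 3 + 2*L**2 (w(L) = (L**2 + L**2) + 3 = 2*L**2 + 3 = 3 + 2*L**2)
(w(-2) + m(R))**2 = ((3 + 2*(-2)**2) + 4**2)**2 = ((3 + 2*4) + 16)**2 = ((3 + 8) + 16)**2 = (11 + 16)**2 = 27**2 = 729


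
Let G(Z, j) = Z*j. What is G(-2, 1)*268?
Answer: -536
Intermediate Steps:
G(-2, 1)*268 = -2*1*268 = -2*268 = -536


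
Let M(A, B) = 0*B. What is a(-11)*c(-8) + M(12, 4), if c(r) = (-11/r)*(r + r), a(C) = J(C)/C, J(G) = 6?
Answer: 12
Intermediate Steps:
a(C) = 6/C
M(A, B) = 0
c(r) = -22 (c(r) = (-11/r)*(2*r) = -22)
a(-11)*c(-8) + M(12, 4) = (6/(-11))*(-22) + 0 = (6*(-1/11))*(-22) + 0 = -6/11*(-22) + 0 = 12 + 0 = 12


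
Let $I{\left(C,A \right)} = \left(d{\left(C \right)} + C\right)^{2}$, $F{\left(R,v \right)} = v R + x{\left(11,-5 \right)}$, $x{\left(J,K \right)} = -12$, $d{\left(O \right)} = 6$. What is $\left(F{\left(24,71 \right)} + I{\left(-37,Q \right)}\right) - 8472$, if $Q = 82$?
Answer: $-5819$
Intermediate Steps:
$F{\left(R,v \right)} = -12 + R v$ ($F{\left(R,v \right)} = v R - 12 = R v - 12 = -12 + R v$)
$I{\left(C,A \right)} = \left(6 + C\right)^{2}$
$\left(F{\left(24,71 \right)} + I{\left(-37,Q \right)}\right) - 8472 = \left(\left(-12 + 24 \cdot 71\right) + \left(6 - 37\right)^{2}\right) - 8472 = \left(\left(-12 + 1704\right) + \left(-31\right)^{2}\right) - 8472 = \left(1692 + 961\right) - 8472 = 2653 - 8472 = -5819$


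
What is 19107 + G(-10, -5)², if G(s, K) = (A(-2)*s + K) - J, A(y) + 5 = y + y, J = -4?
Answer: 27028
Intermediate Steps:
A(y) = -5 + 2*y (A(y) = -5 + (y + y) = -5 + 2*y)
G(s, K) = 4 + K - 9*s (G(s, K) = ((-5 + 2*(-2))*s + K) - 1*(-4) = ((-5 - 4)*s + K) + 4 = (-9*s + K) + 4 = (K - 9*s) + 4 = 4 + K - 9*s)
19107 + G(-10, -5)² = 19107 + (4 - 5 - 9*(-10))² = 19107 + (4 - 5 + 90)² = 19107 + 89² = 19107 + 7921 = 27028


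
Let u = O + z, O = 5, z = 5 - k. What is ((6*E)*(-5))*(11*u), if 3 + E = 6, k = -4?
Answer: -13860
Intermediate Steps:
E = 3 (E = -3 + 6 = 3)
z = 9 (z = 5 - 1*(-4) = 5 + 4 = 9)
u = 14 (u = 5 + 9 = 14)
((6*E)*(-5))*(11*u) = ((6*3)*(-5))*(11*14) = (18*(-5))*154 = -90*154 = -13860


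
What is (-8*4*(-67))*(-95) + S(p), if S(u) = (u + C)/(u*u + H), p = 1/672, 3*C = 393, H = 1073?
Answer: -98693010091264/484549633 ≈ -2.0368e+5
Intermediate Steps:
C = 131 (C = (1/3)*393 = 131)
p = 1/672 ≈ 0.0014881
S(u) = (131 + u)/(1073 + u**2) (S(u) = (u + 131)/(u*u + 1073) = (131 + u)/(u**2 + 1073) = (131 + u)/(1073 + u**2))
(-8*4*(-67))*(-95) + S(p) = (-8*4*(-67))*(-95) + (131 + 1/672)/(1073 + (1/672)**2) = -32*(-67)*(-95) + (88033/672)/(1073 + 1/451584) = 2144*(-95) + (88033/672)/(484549633/451584) = -203680 + (451584/484549633)*(88033/672) = -203680 + 59158176/484549633 = -98693010091264/484549633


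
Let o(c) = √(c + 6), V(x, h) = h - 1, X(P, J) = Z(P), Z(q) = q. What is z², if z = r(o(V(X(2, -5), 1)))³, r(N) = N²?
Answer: 46656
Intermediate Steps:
X(P, J) = P
V(x, h) = -1 + h
o(c) = √(6 + c)
z = 216 (z = ((√(6 + (-1 + 1)))²)³ = ((√(6 + 0))²)³ = ((√6)²)³ = 6³ = 216)
z² = 216² = 46656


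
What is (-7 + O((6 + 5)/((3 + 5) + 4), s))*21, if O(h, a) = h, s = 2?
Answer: -511/4 ≈ -127.75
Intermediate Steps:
(-7 + O((6 + 5)/((3 + 5) + 4), s))*21 = (-7 + (6 + 5)/((3 + 5) + 4))*21 = (-7 + 11/(8 + 4))*21 = (-7 + 11/12)*21 = -73/12*21 = -511/4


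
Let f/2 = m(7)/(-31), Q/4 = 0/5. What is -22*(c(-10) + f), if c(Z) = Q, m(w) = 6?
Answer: 264/31 ≈ 8.5161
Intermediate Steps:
Q = 0 (Q = 4*(0/5) = 4*(0*(⅕)) = 4*0 = 0)
c(Z) = 0
f = -12/31 (f = 2*(6/(-31)) = 2*(6*(-1/31)) = 2*(-6/31) = -12/31 ≈ -0.38710)
-22*(c(-10) + f) = -22*(0 - 12/31) = -22*(-12/31) = 264/31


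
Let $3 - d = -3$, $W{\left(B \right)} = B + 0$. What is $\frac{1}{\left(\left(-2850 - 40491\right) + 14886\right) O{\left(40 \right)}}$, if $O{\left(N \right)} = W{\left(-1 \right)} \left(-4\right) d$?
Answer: $- \frac{1}{682920} \approx -1.4643 \cdot 10^{-6}$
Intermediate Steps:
$W{\left(B \right)} = B$
$d = 6$ ($d = 3 - -3 = 3 + 3 = 6$)
$O{\left(N \right)} = 24$ ($O{\left(N \right)} = \left(-1\right) \left(-4\right) 6 = 4 \cdot 6 = 24$)
$\frac{1}{\left(\left(-2850 - 40491\right) + 14886\right) O{\left(40 \right)}} = \frac{1}{\left(\left(-2850 - 40491\right) + 14886\right) 24} = \frac{1}{-43341 + 14886} \cdot \frac{1}{24} = \frac{1}{-28455} \cdot \frac{1}{24} = \left(- \frac{1}{28455}\right) \frac{1}{24} = - \frac{1}{682920}$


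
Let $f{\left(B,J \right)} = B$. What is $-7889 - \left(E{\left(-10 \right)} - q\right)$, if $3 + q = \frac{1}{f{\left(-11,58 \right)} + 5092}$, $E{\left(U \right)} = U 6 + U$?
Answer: $- \frac{39743581}{5081} \approx -7822.0$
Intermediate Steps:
$E{\left(U \right)} = 7 U$ ($E{\left(U \right)} = 6 U + U = 7 U$)
$q = - \frac{15242}{5081}$ ($q = -3 + \frac{1}{-11 + 5092} = -3 + \frac{1}{5081} = - \frac{15242}{5081} \approx -2.9998$)
$-7889 - \left(E{\left(-10 \right)} - q\right) = -7889 - \left(7 \left(-10\right) - - \frac{15242}{5081}\right) = -7889 - \left(-70 + \frac{15242}{5081}\right) = -7889 - - \frac{340428}{5081} = -7889 + \frac{340428}{5081} = - \frac{39743581}{5081}$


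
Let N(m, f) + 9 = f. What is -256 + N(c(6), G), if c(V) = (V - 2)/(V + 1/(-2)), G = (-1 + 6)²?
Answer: -240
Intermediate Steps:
G = 25 (G = 5² = 25)
c(V) = (-2 + V)/(-½ + V) (c(V) = (-2 + V)/(V - ½) = (-2 + V)/(-½ + V))
N(m, f) = -9 + f
-256 + N(c(6), G) = -256 + (-9 + 25) = -256 + 16 = -240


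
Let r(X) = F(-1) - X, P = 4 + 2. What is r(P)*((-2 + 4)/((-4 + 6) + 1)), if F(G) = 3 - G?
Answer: -4/3 ≈ -1.3333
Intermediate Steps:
P = 6
r(X) = 4 - X (r(X) = (3 - 1*(-1)) - X = (3 + 1) - X = 4 - X)
r(P)*((-2 + 4)/((-4 + 6) + 1)) = (4 - 1*6)*((-2 + 4)/((-4 + 6) + 1)) = (4 - 6)*(2/(2 + 1)) = -4/3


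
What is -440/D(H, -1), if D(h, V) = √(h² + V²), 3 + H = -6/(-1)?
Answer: -44*√10 ≈ -139.14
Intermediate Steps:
H = 3 (H = -3 - 6/(-1) = -3 - 6*(-1) = -3 + 6 = 3)
D(h, V) = √(V² + h²)
-440/D(H, -1) = -440/(√((-1)² + 3²)) = -440/(√(1 + 9)) = -440/(√10) = -440*√10/10 = -44*√10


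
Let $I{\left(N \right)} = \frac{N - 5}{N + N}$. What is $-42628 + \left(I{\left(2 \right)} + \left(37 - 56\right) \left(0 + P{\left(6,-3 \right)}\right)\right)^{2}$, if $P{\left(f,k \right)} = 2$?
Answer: $- \frac{658023}{16} \approx -41126.0$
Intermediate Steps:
$I{\left(N \right)} = \frac{-5 + N}{2 N}$
$-42628 + \left(I{\left(2 \right)} + \left(37 - 56\right) \left(0 + P{\left(6,-3 \right)}\right)\right)^{2} = -42628 + \left(\frac{-5 + 2}{2 \cdot 2} + \left(37 - 56\right) \left(0 + 2\right)\right)^{2} = -42628 + \left(\frac{1}{2} \cdot \frac{1}{2} \left(-3\right) - 38\right)^{2} = -42628 + \left(- \frac{3}{4} - 38\right)^{2} = -42628 + \left(- \frac{155}{4}\right)^{2} = -42628 + \frac{24025}{16} = - \frac{658023}{16}$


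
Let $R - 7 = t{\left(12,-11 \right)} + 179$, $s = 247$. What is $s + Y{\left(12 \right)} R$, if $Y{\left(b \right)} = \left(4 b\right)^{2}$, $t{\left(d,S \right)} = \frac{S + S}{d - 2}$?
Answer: $\frac{2118611}{5} \approx 4.2372 \cdot 10^{5}$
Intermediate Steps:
$t{\left(d,S \right)} = \frac{2 S}{-2 + d}$
$Y{\left(b \right)} = 16 b^{2}$
$R = \frac{919}{5}$ ($R = 7 + \left(2 \left(-11\right) \frac{1}{-2 + 12} + 179\right) = 7 + \left(2 \left(-11\right) \frac{1}{10} + 179\right) = 7 + \left(- \frac{11}{5} + 179\right) = 7 + \frac{884}{5} = \frac{919}{5} \approx 183.8$)
$s + Y{\left(12 \right)} R = 247 + 16 \cdot 12^{2} \cdot \frac{919}{5} = 247 + 16 \cdot 144 \cdot \frac{919}{5} = 247 + 2304 \cdot \frac{919}{5} = 247 + \frac{2117376}{5} = \frac{2118611}{5}$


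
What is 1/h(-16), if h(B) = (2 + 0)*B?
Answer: -1/32 ≈ -0.031250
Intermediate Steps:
h(B) = 2*B
1/h(-16) = 1/(2*(-16)) = 1/(-32) = -1/32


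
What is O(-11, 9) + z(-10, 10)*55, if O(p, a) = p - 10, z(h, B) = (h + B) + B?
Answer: 529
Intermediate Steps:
z(h, B) = h + 2*B (z(h, B) = (B + h) + B = h + 2*B)
O(p, a) = -10 + p
O(-11, 9) + z(-10, 10)*55 = (-10 - 11) + (-10 + 2*10)*55 = -21 + (-10 + 20)*55 = -21 + 10*55 = -21 + 550 = 529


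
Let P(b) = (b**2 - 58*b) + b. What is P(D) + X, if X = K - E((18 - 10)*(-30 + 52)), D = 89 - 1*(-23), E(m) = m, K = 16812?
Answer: 22796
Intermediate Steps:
D = 112 (D = 89 + 23 = 112)
P(b) = b**2 - 57*b
X = 16636 (X = 16812 - (18 - 10)*(-30 + 52) = 16812 - 8*22 = 16812 - 1*176 = 16812 - 176 = 16636)
P(D) + X = 112*(-57 + 112) + 16636 = 112*55 + 16636 = 6160 + 16636 = 22796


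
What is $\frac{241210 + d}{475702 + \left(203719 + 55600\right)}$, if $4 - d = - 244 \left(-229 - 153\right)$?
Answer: $\frac{148006}{735021} \approx 0.20136$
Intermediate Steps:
$d = -93204$ ($d = 4 - - 244 \left(-229 - 153\right) = 4 - \left(-244\right) \left(-382\right) = 4 - 93208 = -93204$)
$\frac{241210 + d}{475702 + \left(203719 + 55600\right)} = \frac{241210 - 93204}{475702 + \left(203719 + 55600\right)} = \frac{148006}{475702 + 259319} = \frac{148006}{735021}$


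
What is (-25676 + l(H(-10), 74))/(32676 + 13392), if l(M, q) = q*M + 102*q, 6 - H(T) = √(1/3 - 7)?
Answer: -4421/11517 - 37*I*√15/34551 ≈ -0.38387 - 0.0041475*I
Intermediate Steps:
H(T) = 6 - 2*I*√15/3 (H(T) = 6 - √(1/3 - 7) = 6 - √(⅓ - 7) = 6 - √(-20/3) = 6 - 2*I*√15/3)
l(M, q) = 102*q + M*q (l(M, q) = M*q + 102*q = 102*q + M*q)
(-25676 + l(H(-10), 74))/(32676 + 13392) = (-25676 + 74*(102 + (6 - 2*I*√15/3)))/(32676 + 13392) = (-25676 + 74*(108 - 2*I*√15/3))/46068 = (-25676 + (7992 - 148*I*√15/3))*(1/46068) = (-17684 - 148*I*√15/3)*(1/46068) = -4421/11517 - 37*I*√15/34551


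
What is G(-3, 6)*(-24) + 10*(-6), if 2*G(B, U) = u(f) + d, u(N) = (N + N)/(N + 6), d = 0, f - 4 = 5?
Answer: -372/5 ≈ -74.400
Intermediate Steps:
f = 9 (f = 4 + 5 = 9)
u(N) = 2*N/(6 + N) (u(N) = (2*N)/(6 + N) = 2*N/(6 + N))
G(B, U) = ⅗ (G(B, U) = (2*9/(6 + 9) + 0)/2 = (2*9/15 + 0)/2 = (2*9*(1/15) + 0)/2 = (6/5 + 0)/2 = (½)*(6/5) = ⅗)
G(-3, 6)*(-24) + 10*(-6) = (⅗)*(-24) + 10*(-6) = -72/5 - 60 = -372/5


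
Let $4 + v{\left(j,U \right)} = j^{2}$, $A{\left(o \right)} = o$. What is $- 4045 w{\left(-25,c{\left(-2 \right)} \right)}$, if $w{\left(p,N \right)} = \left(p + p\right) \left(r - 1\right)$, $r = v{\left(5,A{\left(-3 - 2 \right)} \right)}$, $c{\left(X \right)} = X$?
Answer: $4045000$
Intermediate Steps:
$v{\left(j,U \right)} = -4 + j^{2}$
$r = 21$ ($r = -4 + 5^{2} = -4 + 25 = 21$)
$w{\left(p,N \right)} = 40 p$ ($w{\left(p,N \right)} = \left(p + p\right) \left(21 - 1\right) = 2 p 20 = 40 p$)
$- 4045 w{\left(-25,c{\left(-2 \right)} \right)} = - 4045 \cdot 40 \left(-25\right) = \left(-4045\right) \left(-1000\right) = 4045000$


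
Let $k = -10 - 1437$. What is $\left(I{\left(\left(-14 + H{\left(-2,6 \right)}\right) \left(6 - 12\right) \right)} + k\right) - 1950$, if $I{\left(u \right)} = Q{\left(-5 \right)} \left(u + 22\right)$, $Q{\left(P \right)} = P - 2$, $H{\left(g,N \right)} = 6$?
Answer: $-3887$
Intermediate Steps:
$Q{\left(P \right)} = -2 + P$
$k = -1447$
$I{\left(u \right)} = -154 - 7 u$ ($I{\left(u \right)} = \left(-2 - 5\right) \left(u + 22\right) = - 7 \left(22 + u\right) = -154 - 7 u$)
$\left(I{\left(\left(-14 + H{\left(-2,6 \right)}\right) \left(6 - 12\right) \right)} + k\right) - 1950 = \left(\left(-154 - 7 \left(-14 + 6\right) \left(6 - 12\right)\right) - 1447\right) - 1950 = \left(\left(-154 - 7 \left(\left(-8\right) \left(-6\right)\right)\right) - 1447\right) - 1950 = \left(\left(-154 - 336\right) - 1447\right) - 1950 = \left(-490 - 1447\right) - 1950 = -1937 - 1950 = -3887$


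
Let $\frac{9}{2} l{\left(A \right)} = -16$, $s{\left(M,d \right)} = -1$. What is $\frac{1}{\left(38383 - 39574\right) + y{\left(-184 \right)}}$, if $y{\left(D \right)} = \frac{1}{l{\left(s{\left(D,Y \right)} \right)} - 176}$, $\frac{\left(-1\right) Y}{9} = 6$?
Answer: $- \frac{1616}{1924665} \approx -0.00083963$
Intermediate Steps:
$Y = -54$ ($Y = \left(-9\right) 6 = -54$)
$l{\left(A \right)} = - \frac{32}{9}$ ($l{\left(A \right)} = \frac{2}{9} \left(-16\right) = - \frac{32}{9}$)
$y{\left(D \right)} = - \frac{9}{1616}$ ($y{\left(D \right)} = \frac{1}{- \frac{32}{9} - 176} = \frac{1}{- \frac{1616}{9}} = - \frac{9}{1616}$)
$\frac{1}{\left(38383 - 39574\right) + y{\left(-184 \right)}} = \frac{1}{\left(38383 - 39574\right) - \frac{9}{1616}} = \frac{1}{-1191 - \frac{9}{1616}} = \frac{1}{- \frac{1924665}{1616}} = - \frac{1616}{1924665}$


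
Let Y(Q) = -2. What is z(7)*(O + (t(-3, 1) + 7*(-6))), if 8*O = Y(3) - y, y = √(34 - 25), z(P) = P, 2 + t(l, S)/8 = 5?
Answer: -1043/8 ≈ -130.38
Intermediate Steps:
t(l, S) = 24 (t(l, S) = -16 + 8*5 = -16 + 40 = 24)
y = 3 (y = √9 = 3)
O = -5/8 (O = (-2 - 1*3)/8 = (-2 - 3)/8 = (⅛)*(-5) = -5/8 ≈ -0.62500)
z(7)*(O + (t(-3, 1) + 7*(-6))) = 7*(-5/8 + (24 + 7*(-6))) = 7*(-5/8 + (24 - 42)) = 7*(-5/8 - 18) = 7*(-149/8) = -1043/8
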